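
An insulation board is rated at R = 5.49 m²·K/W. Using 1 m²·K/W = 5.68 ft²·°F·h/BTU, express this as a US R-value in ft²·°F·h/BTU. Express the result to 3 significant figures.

R_US = 5.49 × 5.68 = 31.18

31.2 ft²·°F·h/BTU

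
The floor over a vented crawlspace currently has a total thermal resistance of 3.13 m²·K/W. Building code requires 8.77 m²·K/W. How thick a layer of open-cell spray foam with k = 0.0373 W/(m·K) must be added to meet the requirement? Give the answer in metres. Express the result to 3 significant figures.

ΔR = 8.77 − 3.13 = 5.64 m²·K/W
L = ΔR × k = 5.64 × 0.0373 = 0.2104 m

0.210 m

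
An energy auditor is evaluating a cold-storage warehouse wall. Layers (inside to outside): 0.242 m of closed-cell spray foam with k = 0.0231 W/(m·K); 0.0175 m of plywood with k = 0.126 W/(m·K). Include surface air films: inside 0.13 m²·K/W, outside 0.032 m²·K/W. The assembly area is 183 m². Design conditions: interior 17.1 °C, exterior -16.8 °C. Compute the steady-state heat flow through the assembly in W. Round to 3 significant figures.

576 W

0.242/0.0231 = 10.48
0.0175/0.126 = 0.1389
R_total = 0.13 + 10.48 + 0.1389 + 0.032 = 10.78 m²·K/W
Q = A·ΔT/R = 183 × (17.1 − (-16.8)) / 10.78 = 575.6 W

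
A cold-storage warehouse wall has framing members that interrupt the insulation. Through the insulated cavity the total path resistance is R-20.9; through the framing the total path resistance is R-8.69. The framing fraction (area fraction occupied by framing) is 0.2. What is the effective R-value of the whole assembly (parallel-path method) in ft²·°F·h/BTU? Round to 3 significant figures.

U_eff = 0.8/20.9 + 0.2/8.69 = 0.03828 + 0.02301 = 0.06129
R_eff = 1/U_eff = 16.32 ft²·°F·h/BTU

16.3 ft²·°F·h/BTU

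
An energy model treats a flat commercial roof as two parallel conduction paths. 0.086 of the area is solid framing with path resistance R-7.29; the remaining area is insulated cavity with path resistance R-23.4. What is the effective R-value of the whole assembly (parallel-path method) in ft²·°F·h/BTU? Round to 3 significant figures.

U_eff = 0.914/23.4 + 0.086/7.29 = 0.03906 + 0.0118 = 0.05086
R_eff = 1/U_eff = 19.66 ft²·°F·h/BTU

19.7 ft²·°F·h/BTU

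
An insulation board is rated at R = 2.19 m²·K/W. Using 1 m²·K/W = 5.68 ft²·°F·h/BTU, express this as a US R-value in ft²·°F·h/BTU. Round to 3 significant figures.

12.4 ft²·°F·h/BTU

R_US = 2.19 × 5.68 = 12.44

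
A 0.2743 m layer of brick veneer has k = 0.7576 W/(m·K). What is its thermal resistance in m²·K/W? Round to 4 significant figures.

0.3621 m²·K/W

R = L/k = 0.2743/0.7576 = 0.36206 m²·K/W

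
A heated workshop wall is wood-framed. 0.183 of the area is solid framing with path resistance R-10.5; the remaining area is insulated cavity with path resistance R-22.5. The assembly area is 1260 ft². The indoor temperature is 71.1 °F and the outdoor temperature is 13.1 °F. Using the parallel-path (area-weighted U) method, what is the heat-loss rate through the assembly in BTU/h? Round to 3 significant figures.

3930 BTU/h

U_eff = 0.817/22.5 + 0.183/10.5 = 0.03631 + 0.01743 = 0.05374
R_eff = 1/U_eff = 18.61 ft²·°F·h/BTU
Q = 1260 × (71.1 − 13.1) / 18.61 = 3927 BTU/h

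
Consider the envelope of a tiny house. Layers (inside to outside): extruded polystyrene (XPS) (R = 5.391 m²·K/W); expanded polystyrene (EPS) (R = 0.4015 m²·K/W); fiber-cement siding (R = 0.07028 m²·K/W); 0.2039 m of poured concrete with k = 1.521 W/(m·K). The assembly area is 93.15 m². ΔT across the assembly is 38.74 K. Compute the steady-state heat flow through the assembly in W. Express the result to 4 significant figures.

0.2039/1.521 = 0.13406
R_total = 5.391 + 0.4015 + 0.07028 + 0.13406 = 5.9968 m²·K/W
Q = A·ΔT/R = 93.15 × 38.74 / 5.9968 = 601.76 W

601.8 W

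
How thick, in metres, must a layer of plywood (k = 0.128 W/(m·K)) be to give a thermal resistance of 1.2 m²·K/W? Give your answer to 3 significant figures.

0.154 m

L = R·k = 1.2 × 0.128 = 0.1536 m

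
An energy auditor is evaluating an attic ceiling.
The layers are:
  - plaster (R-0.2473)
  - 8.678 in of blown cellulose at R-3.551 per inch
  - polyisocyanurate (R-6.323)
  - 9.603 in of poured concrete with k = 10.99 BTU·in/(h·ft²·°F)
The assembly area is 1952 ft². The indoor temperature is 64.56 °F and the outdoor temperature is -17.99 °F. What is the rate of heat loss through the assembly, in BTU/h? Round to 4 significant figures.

4212 BTU/h

8.678 × 3.551 = 30.816
9.603/10.99 = 0.87379
R_total = 0.2473 + 30.816 + 6.323 + 0.87379 = 38.26 ft²·°F·h/BTU
Q = A·ΔT/R = 1952 × (64.56 − (-17.99)) / 38.26 = 4211.7 BTU/h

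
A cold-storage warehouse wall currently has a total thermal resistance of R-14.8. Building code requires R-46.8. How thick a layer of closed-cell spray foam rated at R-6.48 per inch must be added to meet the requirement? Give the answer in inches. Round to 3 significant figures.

4.94 in

ΔR = 46.8 − 14.8 = 32 ft²·°F·h/BTU
L = ΔR / (R/in) = 32/6.48 = 4.938 in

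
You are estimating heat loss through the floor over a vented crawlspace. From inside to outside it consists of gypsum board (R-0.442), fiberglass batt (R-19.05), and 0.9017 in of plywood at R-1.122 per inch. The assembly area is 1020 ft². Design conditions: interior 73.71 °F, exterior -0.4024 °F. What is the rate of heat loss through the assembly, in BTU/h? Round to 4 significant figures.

3687 BTU/h

0.9017 × 1.122 = 1.0117
R_total = 0.442 + 19.05 + 1.0117 = 20.504 ft²·°F·h/BTU
Q = A·ΔT/R = 1020 × (73.71 − (-0.4024)) / 20.504 = 3686.9 BTU/h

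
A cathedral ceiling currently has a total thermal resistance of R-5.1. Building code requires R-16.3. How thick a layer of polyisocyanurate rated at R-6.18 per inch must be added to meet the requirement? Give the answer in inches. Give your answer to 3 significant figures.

ΔR = 16.3 − 5.1 = 11.2 ft²·°F·h/BTU
L = ΔR / (R/in) = 11.2/6.18 = 1.812 in

1.81 in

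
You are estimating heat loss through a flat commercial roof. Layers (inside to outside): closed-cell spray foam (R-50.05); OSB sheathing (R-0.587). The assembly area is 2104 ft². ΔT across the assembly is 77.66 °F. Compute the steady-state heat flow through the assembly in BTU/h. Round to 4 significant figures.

R_total = 50.05 + 0.587 = 50.637 ft²·°F·h/BTU
Q = A·ΔT/R = 2104 × 77.66 / 50.637 = 3226.8 BTU/h

3227 BTU/h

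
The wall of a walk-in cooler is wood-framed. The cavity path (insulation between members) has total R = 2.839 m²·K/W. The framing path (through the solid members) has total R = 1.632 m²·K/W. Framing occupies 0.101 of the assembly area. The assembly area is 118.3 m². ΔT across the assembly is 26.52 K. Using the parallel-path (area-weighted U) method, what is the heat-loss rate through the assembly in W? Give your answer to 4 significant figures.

1188 W

U_eff = 0.899/2.839 + 0.101/1.632 = 0.31666 + 0.061887 = 0.37855
R_eff = 1/U_eff = 2.6417 m²·K/W
Q = 118.3 × 26.52 / 2.6417 = 1187.6 W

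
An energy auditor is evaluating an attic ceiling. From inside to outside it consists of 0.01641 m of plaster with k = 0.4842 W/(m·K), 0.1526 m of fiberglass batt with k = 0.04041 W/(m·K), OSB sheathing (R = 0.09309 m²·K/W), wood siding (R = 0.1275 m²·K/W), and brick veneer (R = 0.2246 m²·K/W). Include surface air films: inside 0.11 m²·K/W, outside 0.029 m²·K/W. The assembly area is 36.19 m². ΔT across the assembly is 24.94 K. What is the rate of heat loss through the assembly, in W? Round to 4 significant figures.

0.01641/0.4842 = 0.033891
0.1526/0.04041 = 3.7763
R_total = 0.11 + 0.033891 + 3.7763 + 0.09309 + 0.1275 + 0.2246 + 0.029 = 4.3944 m²·K/W
Q = A·ΔT/R = 36.19 × 24.94 / 4.3944 = 205.39 W

205.4 W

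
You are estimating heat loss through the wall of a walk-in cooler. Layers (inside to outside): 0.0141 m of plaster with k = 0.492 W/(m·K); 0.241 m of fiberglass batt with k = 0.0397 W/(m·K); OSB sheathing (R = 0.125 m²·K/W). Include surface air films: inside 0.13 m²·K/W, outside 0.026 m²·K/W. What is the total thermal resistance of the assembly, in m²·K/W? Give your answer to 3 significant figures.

6.38 m²·K/W

0.0141/0.492 = 0.02866
0.241/0.0397 = 6.071
R_total = 0.13 + 0.02866 + 6.071 + 0.125 + 0.026 = 6.38 m²·K/W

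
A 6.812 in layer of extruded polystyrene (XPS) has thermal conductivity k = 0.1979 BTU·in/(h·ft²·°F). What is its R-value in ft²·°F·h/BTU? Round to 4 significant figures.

R = L/k = 6.812/0.1979 = 34.421 ft²·°F·h/BTU

34.42 ft²·°F·h/BTU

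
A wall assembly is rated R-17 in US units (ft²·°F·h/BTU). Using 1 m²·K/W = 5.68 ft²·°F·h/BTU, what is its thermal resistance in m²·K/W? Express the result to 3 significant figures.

R_SI = 17/5.68 = 2.993

2.99 m²·K/W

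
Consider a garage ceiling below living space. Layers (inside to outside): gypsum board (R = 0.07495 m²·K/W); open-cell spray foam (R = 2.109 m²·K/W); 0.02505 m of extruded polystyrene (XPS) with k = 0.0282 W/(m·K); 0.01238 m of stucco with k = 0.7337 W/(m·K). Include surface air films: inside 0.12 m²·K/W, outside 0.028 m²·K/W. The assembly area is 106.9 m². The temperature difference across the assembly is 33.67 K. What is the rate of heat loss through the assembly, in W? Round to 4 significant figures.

1112 W

0.02505/0.0282 = 0.8883
0.01238/0.7337 = 0.016873
R_total = 0.12 + 0.07495 + 2.109 + 0.8883 + 0.016873 + 0.028 = 3.2371 m²·K/W
Q = A·ΔT/R = 106.9 × 33.67 / 3.2371 = 1111.9 W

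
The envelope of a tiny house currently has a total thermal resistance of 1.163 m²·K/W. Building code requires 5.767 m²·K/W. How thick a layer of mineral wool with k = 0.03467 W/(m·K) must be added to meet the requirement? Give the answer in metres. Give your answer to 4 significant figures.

ΔR = 5.767 − 1.163 = 4.604 m²·K/W
L = ΔR × k = 4.604 × 0.03467 = 0.15962 m

0.1596 m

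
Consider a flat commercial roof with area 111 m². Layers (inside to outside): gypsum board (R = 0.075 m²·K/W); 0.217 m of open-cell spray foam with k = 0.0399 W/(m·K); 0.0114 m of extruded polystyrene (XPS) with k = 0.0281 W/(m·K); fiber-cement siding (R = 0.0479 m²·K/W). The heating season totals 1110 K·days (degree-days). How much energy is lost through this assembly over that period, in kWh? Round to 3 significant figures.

0.217/0.0399 = 5.439
0.0114/0.0281 = 0.4057
R_total = 0.075 + 5.439 + 0.4057 + 0.0479 = 5.967 m²·K/W
E = A × HDD × 24 / R / 1000 = 111 × 1110 × 24 / 5.967 / 1000 = 495.5 kWh

496 kWh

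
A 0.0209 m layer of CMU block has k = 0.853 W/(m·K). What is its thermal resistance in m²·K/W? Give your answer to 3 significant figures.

R = L/k = 0.0209/0.853 = 0.0245 m²·K/W

0.0245 m²·K/W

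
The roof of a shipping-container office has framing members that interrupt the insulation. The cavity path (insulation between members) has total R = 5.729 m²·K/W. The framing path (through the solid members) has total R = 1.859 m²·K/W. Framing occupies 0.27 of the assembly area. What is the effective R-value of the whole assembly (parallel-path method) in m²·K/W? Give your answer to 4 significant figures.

3.668 m²·K/W

U_eff = 0.73/5.729 + 0.27/1.859 = 0.12742 + 0.14524 = 0.27266
R_eff = 1/U_eff = 3.6676 m²·K/W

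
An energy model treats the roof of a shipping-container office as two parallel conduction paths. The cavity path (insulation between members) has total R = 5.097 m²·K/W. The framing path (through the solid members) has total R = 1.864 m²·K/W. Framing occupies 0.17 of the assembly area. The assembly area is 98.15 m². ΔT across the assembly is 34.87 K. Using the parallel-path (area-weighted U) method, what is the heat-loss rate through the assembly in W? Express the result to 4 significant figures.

869.5 W

U_eff = 0.83/5.097 + 0.17/1.864 = 0.16284 + 0.091202 = 0.25404
R_eff = 1/U_eff = 3.9363 m²·K/W
Q = 98.15 × 34.87 / 3.9363 = 869.46 W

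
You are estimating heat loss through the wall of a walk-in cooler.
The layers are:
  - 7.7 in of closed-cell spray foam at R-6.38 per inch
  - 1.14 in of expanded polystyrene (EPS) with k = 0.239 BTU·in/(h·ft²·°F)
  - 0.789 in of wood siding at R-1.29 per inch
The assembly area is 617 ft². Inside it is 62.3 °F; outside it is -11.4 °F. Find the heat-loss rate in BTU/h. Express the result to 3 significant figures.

7.7 × 6.38 = 49.13
1.14/0.239 = 4.77
0.789 × 1.29 = 1.018
R_total = 49.13 + 4.77 + 1.018 = 54.91 ft²·°F·h/BTU
Q = A·ΔT/R = 617 × (62.3 − (-11.4)) / 54.91 = 828.1 BTU/h

828 BTU/h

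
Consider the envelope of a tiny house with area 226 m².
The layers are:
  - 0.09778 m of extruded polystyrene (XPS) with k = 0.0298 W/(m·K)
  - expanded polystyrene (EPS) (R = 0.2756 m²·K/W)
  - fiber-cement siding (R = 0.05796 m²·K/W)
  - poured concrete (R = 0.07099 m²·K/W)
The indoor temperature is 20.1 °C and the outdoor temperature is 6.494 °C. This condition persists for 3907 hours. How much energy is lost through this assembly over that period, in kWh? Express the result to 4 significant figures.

3260 kWh

0.09778/0.0298 = 3.2812
R_total = 3.2812 + 0.2756 + 0.05796 + 0.07099 = 3.6858 m²·K/W
Q = 226 × (20.1 − 6.494) / 3.6858 = 834.28 W
E = 834.28 W × 3907 h / 1000 = 3259.5 kWh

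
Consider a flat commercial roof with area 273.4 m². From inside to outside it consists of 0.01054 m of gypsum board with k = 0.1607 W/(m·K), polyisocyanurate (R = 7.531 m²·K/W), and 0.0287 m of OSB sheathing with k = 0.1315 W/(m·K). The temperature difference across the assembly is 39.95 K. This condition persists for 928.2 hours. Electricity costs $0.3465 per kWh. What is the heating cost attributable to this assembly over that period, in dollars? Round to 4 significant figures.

0.01054/0.1607 = 0.065588
0.0287/0.1315 = 0.21825
R_total = 0.065588 + 7.531 + 0.21825 = 7.8148 m²·K/W
Q = 273.4 × 39.95 / 7.8148 = 1397.6 W
E = 1397.6 W × 928.2 h / 1000 = 1297.3 kWh
Cost = 1297.3 × 0.3465 = $449.51

449.5 dollars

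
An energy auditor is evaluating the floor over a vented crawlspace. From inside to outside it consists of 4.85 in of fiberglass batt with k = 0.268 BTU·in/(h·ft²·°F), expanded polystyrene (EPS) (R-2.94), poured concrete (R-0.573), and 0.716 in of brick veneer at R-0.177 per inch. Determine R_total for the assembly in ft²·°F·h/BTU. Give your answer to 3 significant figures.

4.85/0.268 = 18.1
0.716 × 0.177 = 0.1267
R_total = 18.1 + 2.94 + 0.573 + 0.1267 = 21.74 ft²·°F·h/BTU

21.7 ft²·°F·h/BTU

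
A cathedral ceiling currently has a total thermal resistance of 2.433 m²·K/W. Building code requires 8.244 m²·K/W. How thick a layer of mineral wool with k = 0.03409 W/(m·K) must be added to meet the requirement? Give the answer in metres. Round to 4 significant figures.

0.1981 m

ΔR = 8.244 − 2.433 = 5.811 m²·K/W
L = ΔR × k = 5.811 × 0.03409 = 0.1981 m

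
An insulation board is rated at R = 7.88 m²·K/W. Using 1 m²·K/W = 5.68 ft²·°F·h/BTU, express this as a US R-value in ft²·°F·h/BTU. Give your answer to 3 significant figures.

44.8 ft²·°F·h/BTU

R_US = 7.88 × 5.68 = 44.76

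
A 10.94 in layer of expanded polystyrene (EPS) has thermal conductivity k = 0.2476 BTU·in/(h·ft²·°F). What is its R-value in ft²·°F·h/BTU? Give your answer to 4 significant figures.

R = L/k = 10.94/0.2476 = 44.184 ft²·°F·h/BTU

44.18 ft²·°F·h/BTU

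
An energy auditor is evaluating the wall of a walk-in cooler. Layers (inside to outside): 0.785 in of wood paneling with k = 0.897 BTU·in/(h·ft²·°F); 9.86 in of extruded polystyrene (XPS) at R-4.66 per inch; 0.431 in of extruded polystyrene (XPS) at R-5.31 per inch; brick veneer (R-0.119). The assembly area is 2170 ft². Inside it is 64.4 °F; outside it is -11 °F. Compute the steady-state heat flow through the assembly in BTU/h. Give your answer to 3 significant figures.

3320 BTU/h

0.785/0.897 = 0.8751
9.86 × 4.66 = 45.95
0.431 × 5.31 = 2.289
R_total = 0.8751 + 45.95 + 2.289 + 0.119 = 49.23 ft²·°F·h/BTU
Q = A·ΔT/R = 2170 × (64.4 − (-11)) / 49.23 = 3324 BTU/h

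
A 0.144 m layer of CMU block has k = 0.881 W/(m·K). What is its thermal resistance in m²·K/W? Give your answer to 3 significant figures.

R = L/k = 0.144/0.881 = 0.1635 m²·K/W

0.163 m²·K/W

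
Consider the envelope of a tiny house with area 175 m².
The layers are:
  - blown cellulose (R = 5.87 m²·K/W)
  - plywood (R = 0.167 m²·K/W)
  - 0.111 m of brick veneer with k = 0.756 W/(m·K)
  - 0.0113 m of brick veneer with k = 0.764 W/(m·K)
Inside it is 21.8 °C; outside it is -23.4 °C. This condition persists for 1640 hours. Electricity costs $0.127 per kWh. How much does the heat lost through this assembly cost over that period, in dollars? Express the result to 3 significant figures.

0.111/0.756 = 0.1468
0.0113/0.764 = 0.01479
R_total = 5.87 + 0.167 + 0.1468 + 0.01479 = 6.199 m²·K/W
Q = 175 × (21.8 − (-23.4)) / 6.199 = 1276 W
E = 1276 W × 1640 h / 1000 = 2093 kWh
Cost = 2093 × 0.127 = $265.8

266 dollars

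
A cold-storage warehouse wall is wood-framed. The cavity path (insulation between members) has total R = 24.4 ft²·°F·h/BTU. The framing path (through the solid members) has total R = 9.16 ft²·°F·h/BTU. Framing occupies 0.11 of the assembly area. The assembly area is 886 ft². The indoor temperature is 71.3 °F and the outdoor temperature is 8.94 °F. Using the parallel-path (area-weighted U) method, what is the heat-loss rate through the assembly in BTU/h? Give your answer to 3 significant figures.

U_eff = 0.89/24.4 + 0.11/9.16 = 0.03648 + 0.01201 = 0.04848
R_eff = 1/U_eff = 20.63 ft²·°F·h/BTU
Q = 886 × (71.3 − 8.94) / 20.63 = 2679 BTU/h

2680 BTU/h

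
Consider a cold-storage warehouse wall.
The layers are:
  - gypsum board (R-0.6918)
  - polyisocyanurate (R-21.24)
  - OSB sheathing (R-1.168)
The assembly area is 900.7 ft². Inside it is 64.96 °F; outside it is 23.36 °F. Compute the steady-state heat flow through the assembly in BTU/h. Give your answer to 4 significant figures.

R_total = 0.6918 + 21.24 + 1.168 = 23.1 ft²·°F·h/BTU
Q = A·ΔT/R = 900.7 × (64.96 − 23.36) / 23.1 = 1622.1 BTU/h

1622 BTU/h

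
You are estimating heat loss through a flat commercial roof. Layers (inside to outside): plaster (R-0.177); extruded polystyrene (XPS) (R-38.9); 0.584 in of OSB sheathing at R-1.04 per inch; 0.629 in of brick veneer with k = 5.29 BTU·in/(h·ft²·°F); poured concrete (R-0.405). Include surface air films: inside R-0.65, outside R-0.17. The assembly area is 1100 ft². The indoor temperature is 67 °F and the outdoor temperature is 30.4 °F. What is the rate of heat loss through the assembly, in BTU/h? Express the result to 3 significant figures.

0.584 × 1.04 = 0.6074
0.629/5.29 = 0.1189
R_total = 0.65 + 0.177 + 38.9 + 0.6074 + 0.1189 + 0.405 + 0.17 = 41.03 ft²·°F·h/BTU
Q = A·ΔT/R = 1100 × (67 − 30.4) / 41.03 = 981.3 BTU/h

981 BTU/h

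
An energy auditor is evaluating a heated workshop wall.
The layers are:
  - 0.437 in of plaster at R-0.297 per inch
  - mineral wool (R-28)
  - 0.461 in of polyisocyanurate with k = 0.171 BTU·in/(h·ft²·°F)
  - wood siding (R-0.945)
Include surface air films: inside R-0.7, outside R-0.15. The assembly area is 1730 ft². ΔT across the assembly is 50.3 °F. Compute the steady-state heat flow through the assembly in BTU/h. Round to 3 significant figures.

0.437 × 0.297 = 0.1298
0.461/0.171 = 2.696
R_total = 0.7 + 0.1298 + 28 + 2.696 + 0.945 + 0.15 = 32.62 ft²·°F·h/BTU
Q = A·ΔT/R = 1730 × 50.3 / 32.62 = 2668 BTU/h

2670 BTU/h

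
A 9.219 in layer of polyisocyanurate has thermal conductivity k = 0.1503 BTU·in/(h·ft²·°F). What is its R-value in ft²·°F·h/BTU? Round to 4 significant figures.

61.34 ft²·°F·h/BTU

R = L/k = 9.219/0.1503 = 61.337 ft²·°F·h/BTU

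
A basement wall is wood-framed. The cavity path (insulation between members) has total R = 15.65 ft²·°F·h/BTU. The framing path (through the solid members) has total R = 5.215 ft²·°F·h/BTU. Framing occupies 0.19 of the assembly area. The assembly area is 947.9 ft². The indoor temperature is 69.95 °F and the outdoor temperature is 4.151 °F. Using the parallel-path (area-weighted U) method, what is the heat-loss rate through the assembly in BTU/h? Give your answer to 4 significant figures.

U_eff = 0.81/15.65 + 0.19/5.215 = 0.051757 + 0.036433 = 0.088191
R_eff = 1/U_eff = 11.339 ft²·°F·h/BTU
Q = 947.9 × (69.95 − 4.151) / 11.339 = 5500.5 BTU/h

5501 BTU/h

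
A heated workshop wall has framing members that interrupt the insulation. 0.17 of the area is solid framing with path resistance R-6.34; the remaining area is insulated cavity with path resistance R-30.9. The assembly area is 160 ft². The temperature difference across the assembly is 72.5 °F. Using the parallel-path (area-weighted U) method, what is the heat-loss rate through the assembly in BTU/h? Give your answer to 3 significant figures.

623 BTU/h

U_eff = 0.83/30.9 + 0.17/6.34 = 0.02686 + 0.02681 = 0.05367
R_eff = 1/U_eff = 18.63 ft²·°F·h/BTU
Q = 160 × 72.5 / 18.63 = 622.6 BTU/h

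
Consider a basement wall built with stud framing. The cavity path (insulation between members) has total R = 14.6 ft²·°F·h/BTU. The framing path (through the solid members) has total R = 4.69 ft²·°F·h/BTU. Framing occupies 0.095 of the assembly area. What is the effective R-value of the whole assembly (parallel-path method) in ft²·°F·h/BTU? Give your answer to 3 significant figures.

12.2 ft²·°F·h/BTU

U_eff = 0.905/14.6 + 0.095/4.69 = 0.06199 + 0.02026 = 0.08224
R_eff = 1/U_eff = 12.16 ft²·°F·h/BTU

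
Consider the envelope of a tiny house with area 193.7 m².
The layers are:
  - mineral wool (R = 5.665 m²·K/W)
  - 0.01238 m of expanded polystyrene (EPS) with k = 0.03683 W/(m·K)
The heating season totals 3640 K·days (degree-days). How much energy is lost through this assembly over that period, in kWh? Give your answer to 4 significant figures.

2820 kWh

0.01238/0.03683 = 0.33614
R_total = 5.665 + 0.33614 = 6.0011 m²·K/W
E = A × HDD × 24 / R / 1000 = 193.7 × 3640 × 24 / 6.0011 / 1000 = 2819.7 kWh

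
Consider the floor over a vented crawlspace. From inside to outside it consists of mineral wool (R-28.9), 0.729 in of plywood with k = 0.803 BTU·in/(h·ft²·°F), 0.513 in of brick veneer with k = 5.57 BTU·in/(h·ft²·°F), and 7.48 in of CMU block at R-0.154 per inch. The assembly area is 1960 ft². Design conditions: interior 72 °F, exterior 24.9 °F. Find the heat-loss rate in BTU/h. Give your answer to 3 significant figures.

2970 BTU/h

0.729/0.803 = 0.9078
0.513/5.57 = 0.0921
7.48 × 0.154 = 1.152
R_total = 28.9 + 0.9078 + 0.0921 + 1.152 = 31.05 ft²·°F·h/BTU
Q = A·ΔT/R = 1960 × (72 − 24.9) / 31.05 = 2973 BTU/h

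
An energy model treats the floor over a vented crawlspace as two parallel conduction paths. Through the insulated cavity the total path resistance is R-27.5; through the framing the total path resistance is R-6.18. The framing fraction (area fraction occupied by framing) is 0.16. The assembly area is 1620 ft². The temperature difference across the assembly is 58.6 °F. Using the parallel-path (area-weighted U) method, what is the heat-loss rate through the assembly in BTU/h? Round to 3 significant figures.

5360 BTU/h

U_eff = 0.84/27.5 + 0.16/6.18 = 0.03055 + 0.02589 = 0.05644
R_eff = 1/U_eff = 17.72 ft²·°F·h/BTU
Q = 1620 × 58.6 / 17.72 = 5358 BTU/h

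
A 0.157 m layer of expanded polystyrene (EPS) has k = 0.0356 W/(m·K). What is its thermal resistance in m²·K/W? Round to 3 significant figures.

R = L/k = 0.157/0.0356 = 4.41 m²·K/W

4.41 m²·K/W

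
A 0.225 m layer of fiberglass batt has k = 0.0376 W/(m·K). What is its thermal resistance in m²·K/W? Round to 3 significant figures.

5.98 m²·K/W

R = L/k = 0.225/0.0376 = 5.984 m²·K/W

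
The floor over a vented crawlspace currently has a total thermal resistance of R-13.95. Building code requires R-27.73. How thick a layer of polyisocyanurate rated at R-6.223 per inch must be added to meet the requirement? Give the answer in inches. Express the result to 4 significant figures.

ΔR = 27.73 − 13.95 = 13.78 ft²·°F·h/BTU
L = ΔR / (R/in) = 13.78/6.223 = 2.2144 in

2.214 in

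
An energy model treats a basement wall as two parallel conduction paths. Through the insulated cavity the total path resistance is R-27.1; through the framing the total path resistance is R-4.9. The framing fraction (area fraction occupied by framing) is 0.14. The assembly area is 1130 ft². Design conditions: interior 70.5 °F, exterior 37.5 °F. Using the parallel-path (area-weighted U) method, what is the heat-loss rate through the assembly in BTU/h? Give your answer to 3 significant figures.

2250 BTU/h

U_eff = 0.86/27.1 + 0.14/4.9 = 0.03173 + 0.02857 = 0.06031
R_eff = 1/U_eff = 16.58 ft²·°F·h/BTU
Q = 1130 × (70.5 − 37.5) / 16.58 = 2249 BTU/h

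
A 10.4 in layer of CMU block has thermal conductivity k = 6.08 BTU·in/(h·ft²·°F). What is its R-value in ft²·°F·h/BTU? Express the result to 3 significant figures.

R = L/k = 10.4/6.08 = 1.711 ft²·°F·h/BTU

1.71 ft²·°F·h/BTU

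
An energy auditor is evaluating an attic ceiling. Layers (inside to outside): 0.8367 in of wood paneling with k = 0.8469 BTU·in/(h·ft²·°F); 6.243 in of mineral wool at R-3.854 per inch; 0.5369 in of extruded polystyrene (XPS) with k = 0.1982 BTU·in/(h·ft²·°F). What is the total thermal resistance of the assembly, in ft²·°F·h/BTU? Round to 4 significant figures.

27.76 ft²·°F·h/BTU

0.8367/0.8469 = 0.98796
6.243 × 3.854 = 24.061
0.5369/0.1982 = 2.7089
R_total = 0.98796 + 24.061 + 2.7089 = 27.757 ft²·°F·h/BTU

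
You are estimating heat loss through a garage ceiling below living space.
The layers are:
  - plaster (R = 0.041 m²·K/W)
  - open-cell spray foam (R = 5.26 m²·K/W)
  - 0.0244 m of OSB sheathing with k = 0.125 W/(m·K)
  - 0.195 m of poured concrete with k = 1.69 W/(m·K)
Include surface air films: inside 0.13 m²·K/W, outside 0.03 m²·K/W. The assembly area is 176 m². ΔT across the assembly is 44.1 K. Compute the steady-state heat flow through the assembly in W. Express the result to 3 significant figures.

1340 W

0.0244/0.125 = 0.1952
0.195/1.69 = 0.1154
R_total = 0.13 + 0.041 + 5.26 + 0.1952 + 0.1154 + 0.03 = 5.772 m²·K/W
Q = A·ΔT/R = 176 × 44.1 / 5.772 = 1345 W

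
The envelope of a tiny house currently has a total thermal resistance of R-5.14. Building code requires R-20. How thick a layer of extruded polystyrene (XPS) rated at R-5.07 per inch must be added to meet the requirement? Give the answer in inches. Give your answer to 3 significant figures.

2.93 in

ΔR = 20 − 5.14 = 14.86 ft²·°F·h/BTU
L = ΔR / (R/in) = 14.86/5.07 = 2.931 in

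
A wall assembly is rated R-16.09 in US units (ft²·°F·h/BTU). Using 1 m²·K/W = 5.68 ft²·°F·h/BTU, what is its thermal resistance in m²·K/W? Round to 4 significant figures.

R_SI = 16.09/5.68 = 2.8327

2.833 m²·K/W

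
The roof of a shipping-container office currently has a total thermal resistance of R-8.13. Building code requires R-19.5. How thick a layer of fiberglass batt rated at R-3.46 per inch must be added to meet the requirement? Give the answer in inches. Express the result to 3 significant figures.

ΔR = 19.5 − 8.13 = 11.37 ft²·°F·h/BTU
L = ΔR / (R/in) = 11.37/3.46 = 3.286 in

3.29 in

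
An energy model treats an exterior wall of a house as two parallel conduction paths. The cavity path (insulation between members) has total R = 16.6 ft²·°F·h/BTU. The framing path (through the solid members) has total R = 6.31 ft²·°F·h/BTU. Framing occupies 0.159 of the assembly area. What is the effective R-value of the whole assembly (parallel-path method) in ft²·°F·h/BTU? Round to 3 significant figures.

13.2 ft²·°F·h/BTU

U_eff = 0.841/16.6 + 0.159/6.31 = 0.05066 + 0.0252 = 0.07586
R_eff = 1/U_eff = 13.18 ft²·°F·h/BTU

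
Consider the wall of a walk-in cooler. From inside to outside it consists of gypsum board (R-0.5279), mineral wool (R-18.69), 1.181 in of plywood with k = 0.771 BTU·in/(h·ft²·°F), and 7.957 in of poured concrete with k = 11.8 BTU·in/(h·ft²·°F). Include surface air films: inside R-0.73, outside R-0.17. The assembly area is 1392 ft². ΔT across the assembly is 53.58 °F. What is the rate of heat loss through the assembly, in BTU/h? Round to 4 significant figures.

3341 BTU/h

1.181/0.771 = 1.5318
7.957/11.8 = 0.67432
R_total = 0.73 + 0.5279 + 18.69 + 1.5318 + 0.67432 + 0.17 = 22.324 ft²·°F·h/BTU
Q = A·ΔT/R = 1392 × 53.58 / 22.324 = 3340.9 BTU/h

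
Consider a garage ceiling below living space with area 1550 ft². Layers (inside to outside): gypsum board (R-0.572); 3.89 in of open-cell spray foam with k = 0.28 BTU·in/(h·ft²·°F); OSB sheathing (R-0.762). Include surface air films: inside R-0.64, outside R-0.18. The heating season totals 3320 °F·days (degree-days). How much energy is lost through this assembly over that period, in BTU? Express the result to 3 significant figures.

7700000 BTU

3.89/0.28 = 13.89
R_total = 0.64 + 0.572 + 13.89 + 0.762 + 0.18 = 16.05 ft²·°F·h/BTU
E = A × HDD × 24 / R = 1550 × 3320 × 24 / 16.05 = 7696000 BTU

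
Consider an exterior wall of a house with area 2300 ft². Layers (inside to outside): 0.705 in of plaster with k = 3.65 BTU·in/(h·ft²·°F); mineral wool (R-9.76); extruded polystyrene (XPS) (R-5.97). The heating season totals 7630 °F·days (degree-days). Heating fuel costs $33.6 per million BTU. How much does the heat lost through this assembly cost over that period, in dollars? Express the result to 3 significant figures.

0.705/3.65 = 0.1932
R_total = 0.1932 + 9.76 + 5.97 = 15.92 ft²·°F·h/BTU
E = A × HDD × 24 / R = 2300 × 7630 × 24 / 15.92 = 26450000 BTU
Cost = 26450000/10⁶ × 33.6 = $888.7

889 dollars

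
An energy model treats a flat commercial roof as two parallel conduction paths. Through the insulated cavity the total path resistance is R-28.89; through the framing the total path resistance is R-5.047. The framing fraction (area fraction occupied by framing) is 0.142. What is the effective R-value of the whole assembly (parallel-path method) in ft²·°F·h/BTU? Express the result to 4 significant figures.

17.29 ft²·°F·h/BTU

U_eff = 0.858/28.89 + 0.142/5.047 = 0.029699 + 0.028136 = 0.057834
R_eff = 1/U_eff = 17.291 ft²·°F·h/BTU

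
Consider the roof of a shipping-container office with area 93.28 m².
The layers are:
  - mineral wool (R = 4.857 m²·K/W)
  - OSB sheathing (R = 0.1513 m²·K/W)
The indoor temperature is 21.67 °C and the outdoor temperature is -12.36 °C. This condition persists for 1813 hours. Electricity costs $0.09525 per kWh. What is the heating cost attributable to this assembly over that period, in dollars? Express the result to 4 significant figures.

109.5 dollars

R_total = 4.857 + 0.1513 = 5.0083 m²·K/W
Q = 93.28 × (21.67 − (-12.36)) / 5.0083 = 633.81 W
E = 633.81 W × 1813 h / 1000 = 1149.1 kWh
Cost = 1149.1 × 0.09525 = $109.45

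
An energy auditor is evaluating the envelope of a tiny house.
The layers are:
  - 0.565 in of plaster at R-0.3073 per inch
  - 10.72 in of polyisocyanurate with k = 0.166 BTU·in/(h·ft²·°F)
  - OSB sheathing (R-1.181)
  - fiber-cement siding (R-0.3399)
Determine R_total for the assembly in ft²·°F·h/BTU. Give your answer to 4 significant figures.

66.27 ft²·°F·h/BTU

0.565 × 0.3073 = 0.17362
10.72/0.166 = 64.578
R_total = 0.17362 + 64.578 + 1.181 + 0.3399 = 66.273 ft²·°F·h/BTU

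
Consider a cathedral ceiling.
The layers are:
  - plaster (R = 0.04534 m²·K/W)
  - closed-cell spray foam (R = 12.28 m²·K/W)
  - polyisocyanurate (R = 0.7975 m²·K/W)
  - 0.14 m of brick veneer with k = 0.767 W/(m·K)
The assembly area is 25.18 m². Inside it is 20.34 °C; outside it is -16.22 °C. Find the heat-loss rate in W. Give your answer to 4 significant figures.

0.14/0.767 = 0.18253
R_total = 0.04534 + 12.28 + 0.7975 + 0.18253 = 13.305 m²·K/W
Q = A·ΔT/R = 25.18 × (20.34 − (-16.22)) / 13.305 = 69.189 W

69.19 W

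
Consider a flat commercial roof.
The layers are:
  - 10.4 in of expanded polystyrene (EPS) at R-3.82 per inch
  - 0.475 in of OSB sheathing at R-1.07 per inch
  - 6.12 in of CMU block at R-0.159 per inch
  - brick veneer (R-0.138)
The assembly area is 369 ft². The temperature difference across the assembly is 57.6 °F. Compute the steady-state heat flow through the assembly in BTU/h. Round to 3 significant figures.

514 BTU/h

10.4 × 3.82 = 39.73
0.475 × 1.07 = 0.5082
6.12 × 0.159 = 0.9731
R_total = 39.73 + 0.5082 + 0.9731 + 0.138 = 41.35 ft²·°F·h/BTU
Q = A·ΔT/R = 369 × 57.6 / 41.35 = 514 BTU/h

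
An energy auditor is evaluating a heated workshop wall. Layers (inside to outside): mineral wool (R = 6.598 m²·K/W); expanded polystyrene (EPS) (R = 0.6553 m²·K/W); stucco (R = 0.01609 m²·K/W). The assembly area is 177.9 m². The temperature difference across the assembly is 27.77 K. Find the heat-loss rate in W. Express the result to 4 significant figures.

R_total = 6.598 + 0.6553 + 0.01609 = 7.2694 m²·K/W
Q = A·ΔT/R = 177.9 × 27.77 / 7.2694 = 679.6 W

679.6 W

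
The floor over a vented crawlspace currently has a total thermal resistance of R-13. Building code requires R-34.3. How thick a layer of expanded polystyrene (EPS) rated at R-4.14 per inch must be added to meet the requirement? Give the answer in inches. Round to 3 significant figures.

5.14 in

ΔR = 34.3 − 13 = 21.3 ft²·°F·h/BTU
L = ΔR / (R/in) = 21.3/4.14 = 5.145 in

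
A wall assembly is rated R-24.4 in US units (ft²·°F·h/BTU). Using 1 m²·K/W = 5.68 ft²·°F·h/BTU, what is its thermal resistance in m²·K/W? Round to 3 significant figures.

R_SI = 24.4/5.68 = 4.296

4.30 m²·K/W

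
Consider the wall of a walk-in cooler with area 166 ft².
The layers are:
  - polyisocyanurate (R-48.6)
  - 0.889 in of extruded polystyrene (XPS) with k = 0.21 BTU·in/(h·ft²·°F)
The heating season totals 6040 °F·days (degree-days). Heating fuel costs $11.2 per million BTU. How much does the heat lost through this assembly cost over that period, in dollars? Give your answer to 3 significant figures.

5.10 dollars

0.889/0.21 = 4.233
R_total = 48.6 + 4.233 = 52.83 ft²·°F·h/BTU
E = A × HDD × 24 / R = 166 × 6040 × 24 / 52.83 = 455500 BTU
Cost = 455500/10⁶ × 11.2 = $5.101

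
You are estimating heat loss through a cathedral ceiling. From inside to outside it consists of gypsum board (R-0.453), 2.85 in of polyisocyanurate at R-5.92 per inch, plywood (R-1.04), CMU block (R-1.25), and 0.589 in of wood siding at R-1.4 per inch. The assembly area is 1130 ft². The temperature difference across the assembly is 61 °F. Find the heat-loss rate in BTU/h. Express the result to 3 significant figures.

3370 BTU/h

2.85 × 5.92 = 16.87
0.589 × 1.4 = 0.8246
R_total = 0.453 + 16.87 + 1.04 + 1.25 + 0.8246 = 20.44 ft²·°F·h/BTU
Q = A·ΔT/R = 1130 × 61 / 20.44 = 3372 BTU/h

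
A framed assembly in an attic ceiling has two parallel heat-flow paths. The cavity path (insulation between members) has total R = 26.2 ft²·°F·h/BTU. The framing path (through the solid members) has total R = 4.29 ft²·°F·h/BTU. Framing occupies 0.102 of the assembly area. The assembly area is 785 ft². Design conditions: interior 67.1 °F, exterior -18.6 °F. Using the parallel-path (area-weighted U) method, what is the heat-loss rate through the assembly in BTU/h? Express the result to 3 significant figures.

3910 BTU/h

U_eff = 0.898/26.2 + 0.102/4.29 = 0.03427 + 0.02378 = 0.05805
R_eff = 1/U_eff = 17.23 ft²·°F·h/BTU
Q = 785 × (67.1 − (-18.6)) / 17.23 = 3905 BTU/h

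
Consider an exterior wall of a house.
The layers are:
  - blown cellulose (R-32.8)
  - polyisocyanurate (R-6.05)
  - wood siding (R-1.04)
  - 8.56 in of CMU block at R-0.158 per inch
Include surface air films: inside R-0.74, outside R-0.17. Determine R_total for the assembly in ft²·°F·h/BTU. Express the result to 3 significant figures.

8.56 × 0.158 = 1.352
R_total = 0.74 + 32.8 + 6.05 + 1.04 + 1.352 + 0.17 = 42.15 ft²·°F·h/BTU

42.2 ft²·°F·h/BTU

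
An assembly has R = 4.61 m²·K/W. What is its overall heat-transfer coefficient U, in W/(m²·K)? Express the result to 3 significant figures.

U = 1/R = 1/4.61 = 0.2169

0.217 W/(m²·K)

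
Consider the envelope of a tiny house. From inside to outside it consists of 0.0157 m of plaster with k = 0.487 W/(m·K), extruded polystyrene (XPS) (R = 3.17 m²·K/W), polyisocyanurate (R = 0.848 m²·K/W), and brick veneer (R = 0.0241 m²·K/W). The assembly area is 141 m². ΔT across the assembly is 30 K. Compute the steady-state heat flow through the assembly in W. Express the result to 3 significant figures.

0.0157/0.487 = 0.03224
R_total = 0.03224 + 3.17 + 0.848 + 0.0241 = 4.074 m²·K/W
Q = A·ΔT/R = 141 × 30 / 4.074 = 1038 W

1040 W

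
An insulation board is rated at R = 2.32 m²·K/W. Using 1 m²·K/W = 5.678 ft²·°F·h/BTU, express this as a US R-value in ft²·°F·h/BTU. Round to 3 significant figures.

R_US = 2.32 × 5.678 = 13.17

13.2 ft²·°F·h/BTU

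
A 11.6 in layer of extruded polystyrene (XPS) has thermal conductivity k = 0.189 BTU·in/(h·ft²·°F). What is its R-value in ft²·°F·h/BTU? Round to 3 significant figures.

R = L/k = 11.6/0.189 = 61.38 ft²·°F·h/BTU

61.4 ft²·°F·h/BTU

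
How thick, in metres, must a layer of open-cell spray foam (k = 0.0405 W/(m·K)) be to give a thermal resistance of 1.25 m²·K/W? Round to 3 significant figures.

0.0506 m

L = R·k = 1.25 × 0.0405 = 0.05063 m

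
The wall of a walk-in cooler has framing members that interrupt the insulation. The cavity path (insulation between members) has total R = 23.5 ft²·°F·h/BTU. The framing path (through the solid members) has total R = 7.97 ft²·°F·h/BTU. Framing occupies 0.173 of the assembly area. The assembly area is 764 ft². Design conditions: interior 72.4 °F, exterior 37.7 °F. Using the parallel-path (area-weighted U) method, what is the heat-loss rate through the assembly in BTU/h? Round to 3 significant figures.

1510 BTU/h

U_eff = 0.827/23.5 + 0.173/7.97 = 0.03519 + 0.02171 = 0.0569
R_eff = 1/U_eff = 17.58 ft²·°F·h/BTU
Q = 764 × (72.4 − 37.7) / 17.58 = 1508 BTU/h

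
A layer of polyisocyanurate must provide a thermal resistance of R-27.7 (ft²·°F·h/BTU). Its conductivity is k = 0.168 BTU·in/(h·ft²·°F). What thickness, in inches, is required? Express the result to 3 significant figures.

4.65 in

L = R × k = 27.7 × 0.168 = 4.654 in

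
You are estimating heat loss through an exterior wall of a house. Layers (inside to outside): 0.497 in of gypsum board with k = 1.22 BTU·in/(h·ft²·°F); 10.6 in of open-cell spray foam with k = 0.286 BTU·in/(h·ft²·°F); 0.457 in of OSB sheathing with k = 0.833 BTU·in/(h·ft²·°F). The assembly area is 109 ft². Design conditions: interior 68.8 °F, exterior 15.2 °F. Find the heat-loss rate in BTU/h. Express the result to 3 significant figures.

0.497/1.22 = 0.4074
10.6/0.286 = 37.06
0.457/0.833 = 0.5486
R_total = 0.4074 + 37.06 + 0.5486 = 38.02 ft²·°F·h/BTU
Q = A·ΔT/R = 109 × (68.8 − 15.2) / 38.02 = 153.7 BTU/h

154 BTU/h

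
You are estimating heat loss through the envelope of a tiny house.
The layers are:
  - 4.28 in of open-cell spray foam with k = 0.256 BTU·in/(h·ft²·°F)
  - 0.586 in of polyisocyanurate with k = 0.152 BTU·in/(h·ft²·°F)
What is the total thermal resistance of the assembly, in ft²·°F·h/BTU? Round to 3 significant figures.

4.28/0.256 = 16.72
0.586/0.152 = 3.855
R_total = 16.72 + 3.855 = 20.57 ft²·°F·h/BTU

20.6 ft²·°F·h/BTU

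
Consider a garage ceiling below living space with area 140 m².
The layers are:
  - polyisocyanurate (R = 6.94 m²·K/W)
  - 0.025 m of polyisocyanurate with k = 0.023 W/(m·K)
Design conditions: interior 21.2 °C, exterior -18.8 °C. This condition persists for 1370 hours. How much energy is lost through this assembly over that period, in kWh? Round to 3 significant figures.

0.025/0.023 = 1.087
R_total = 6.94 + 1.087 = 8.027 m²·K/W
Q = 140 × (21.2 − (-18.8)) / 8.027 = 697.6 W
E = 697.6 W × 1370 h / 1000 = 955.8 kWh

956 kWh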